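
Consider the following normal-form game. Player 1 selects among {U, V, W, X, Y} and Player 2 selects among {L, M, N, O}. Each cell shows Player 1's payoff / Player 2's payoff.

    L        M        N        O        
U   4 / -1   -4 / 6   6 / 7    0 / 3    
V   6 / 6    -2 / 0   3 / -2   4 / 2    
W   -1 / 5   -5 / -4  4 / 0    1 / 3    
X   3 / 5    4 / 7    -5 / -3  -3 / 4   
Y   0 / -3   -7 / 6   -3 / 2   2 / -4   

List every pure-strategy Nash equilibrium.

(U, N), (V, L), and (X, M)

Find each player's best response to every opponent strategy; NE are the intersections.
Player 1's best responses — vs L: V (payoff 6); vs M: X (payoff 4); vs N: U (payoff 6); vs O: V (payoff 4).
Player 2's best responses — vs U: N (payoff 7); vs V: L (payoff 6); vs W: L (payoff 5); vs X: M (payoff 7); vs Y: M (payoff 6).
Mutual best responses occur at (U, N), (V, L), and (X, M); at each, neither player gains by switching.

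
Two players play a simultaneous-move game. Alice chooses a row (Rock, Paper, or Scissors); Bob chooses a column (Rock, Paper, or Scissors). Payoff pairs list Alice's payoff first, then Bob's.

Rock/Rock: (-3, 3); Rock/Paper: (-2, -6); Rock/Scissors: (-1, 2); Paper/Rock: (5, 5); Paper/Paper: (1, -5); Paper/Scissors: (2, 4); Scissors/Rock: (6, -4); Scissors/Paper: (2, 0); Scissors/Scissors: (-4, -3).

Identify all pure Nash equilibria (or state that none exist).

(Scissors, Paper)

Check mutual best responses: a cell is a NE iff neither player can gain by unilaterally deviating.
Alice's best responses — vs Rock: Scissors (payoff 6); vs Paper: Scissors (payoff 2); vs Scissors: Paper (payoff 2).
Bob's best responses — vs Rock: Rock (payoff 3); vs Paper: Rock (payoff 5); vs Scissors: Paper (payoff 0).
The only mutual best response is (Scissors, Paper); neither player gains by switching there.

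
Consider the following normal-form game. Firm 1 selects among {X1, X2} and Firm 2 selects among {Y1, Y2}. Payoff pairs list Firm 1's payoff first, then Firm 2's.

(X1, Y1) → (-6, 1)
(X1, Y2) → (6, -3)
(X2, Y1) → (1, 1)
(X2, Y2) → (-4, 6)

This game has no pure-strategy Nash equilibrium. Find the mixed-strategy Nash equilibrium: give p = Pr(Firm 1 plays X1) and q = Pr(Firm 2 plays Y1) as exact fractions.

In a mixed NE each player is indifferent between their pure strategies, so the opponent's mix sets the indifference.
Firm 2 indifferent between Y1 and Y2: p·1 + (1−p)·1 = p·(-3) + (1−p)·6 ⟹ 1 + 0p = 6 + (-9)p ⟹ p = 5/9.
Firm 1 indifferent between X1 and X2: q·(-6) + (1−q)·6 = q·1 + (1−q)·(-4) ⟹ 6 + (-12)q = (-4) + 5q ⟹ q = 10/17.

p = 5/9, q = 10/17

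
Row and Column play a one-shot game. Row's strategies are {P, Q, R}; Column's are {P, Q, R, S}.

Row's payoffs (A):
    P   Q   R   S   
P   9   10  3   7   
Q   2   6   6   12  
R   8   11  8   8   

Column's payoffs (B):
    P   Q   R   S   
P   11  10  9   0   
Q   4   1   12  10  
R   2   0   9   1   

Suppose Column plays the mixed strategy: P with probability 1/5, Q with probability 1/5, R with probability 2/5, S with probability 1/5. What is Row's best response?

R

Compute Row's expected payoff from each pure strategy against the given mix.
P: (1/5)·9 + (1/5)·10 + (2/5)·3 + (1/5)·7 = 32/5
Q: (1/5)·2 + (1/5)·6 + (2/5)·6 + (1/5)·12 = 32/5
R: (1/5)·8 + (1/5)·11 + (2/5)·8 + (1/5)·8 = 43/5
Highest expected payoff is 43/5, from R.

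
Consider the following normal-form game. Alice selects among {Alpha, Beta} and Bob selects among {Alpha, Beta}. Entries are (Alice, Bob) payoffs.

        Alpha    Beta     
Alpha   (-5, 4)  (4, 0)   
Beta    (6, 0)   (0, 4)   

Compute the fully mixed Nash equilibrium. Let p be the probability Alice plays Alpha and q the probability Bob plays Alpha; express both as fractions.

In a mixed NE each player is indifferent between their pure strategies, so the opponent's mix sets the indifference.
Bob indifferent between Alpha and Beta: p·4 + (1−p)·0 = p·0 + (1−p)·4 ⟹ 0 + 4p = 4 + (-4)p ⟹ p = 1/2.
Alice indifferent between Alpha and Beta: q·(-5) + (1−q)·4 = q·6 + (1−q)·0 ⟹ 4 + (-9)q = 0 + 6q ⟹ q = 4/15.

p = 1/2, q = 4/15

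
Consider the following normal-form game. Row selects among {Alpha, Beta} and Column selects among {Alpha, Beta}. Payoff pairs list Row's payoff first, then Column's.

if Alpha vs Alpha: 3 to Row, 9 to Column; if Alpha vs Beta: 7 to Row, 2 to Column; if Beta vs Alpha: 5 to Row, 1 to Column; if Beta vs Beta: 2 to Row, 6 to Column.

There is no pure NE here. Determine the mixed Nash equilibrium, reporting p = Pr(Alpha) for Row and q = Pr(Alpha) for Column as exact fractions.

Each player's mixing probability is pinned down by making the *other* player indifferent.
Column indifferent between Alpha and Beta: p·9 + (1−p)·1 = p·2 + (1−p)·6 ⟹ 1 + 8p = 6 + (-4)p ⟹ p = 5/12.
Row indifferent between Alpha and Beta: q·3 + (1−q)·7 = q·5 + (1−q)·2 ⟹ 7 + (-4)q = 2 + 3q ⟹ q = 5/7.

p = 5/12, q = 5/7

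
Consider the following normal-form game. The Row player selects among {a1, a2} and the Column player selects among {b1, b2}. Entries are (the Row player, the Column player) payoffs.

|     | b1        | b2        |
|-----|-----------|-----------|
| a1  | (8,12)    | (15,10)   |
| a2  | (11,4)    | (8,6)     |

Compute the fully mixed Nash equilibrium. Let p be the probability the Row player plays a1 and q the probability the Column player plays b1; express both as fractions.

p = 1/2, q = 7/10

In a mixed NE each player is indifferent between their pure strategies, so the opponent's mix sets the indifference.
The Column player indifferent between b1 and b2: p·12 + (1−p)·4 = p·10 + (1−p)·6 ⟹ 4 + 8p = 6 + 4p ⟹ p = 1/2.
The Row player indifferent between a1 and a2: q·8 + (1−q)·15 = q·11 + (1−q)·8 ⟹ 15 + (-7)q = 8 + 3q ⟹ q = 7/10.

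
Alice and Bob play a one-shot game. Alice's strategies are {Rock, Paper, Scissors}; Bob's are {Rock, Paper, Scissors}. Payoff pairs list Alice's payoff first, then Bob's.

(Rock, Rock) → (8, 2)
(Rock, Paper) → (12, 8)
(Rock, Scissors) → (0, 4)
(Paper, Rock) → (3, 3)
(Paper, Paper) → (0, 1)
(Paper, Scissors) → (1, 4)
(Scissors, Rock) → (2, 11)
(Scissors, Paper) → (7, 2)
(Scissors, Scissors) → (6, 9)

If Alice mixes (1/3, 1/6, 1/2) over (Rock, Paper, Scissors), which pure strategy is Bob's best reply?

Bob's best reply maximizes expected payoff against the mix.
Rock: (1/3)·2 + (1/6)·3 + (1/2)·11 = 20/3
Paper: (1/3)·8 + (1/6)·1 + (1/2)·2 = 23/6
Scissors: (1/3)·4 + (1/6)·4 + (1/2)·9 = 13/2
Highest expected payoff is 20/3, from Rock.

Rock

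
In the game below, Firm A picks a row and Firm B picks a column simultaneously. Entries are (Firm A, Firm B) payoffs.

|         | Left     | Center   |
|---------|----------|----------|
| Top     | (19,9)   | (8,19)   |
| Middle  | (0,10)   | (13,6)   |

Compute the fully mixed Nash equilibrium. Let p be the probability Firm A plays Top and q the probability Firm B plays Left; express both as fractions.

In a mixed NE each player is indifferent between their pure strategies, so the opponent's mix sets the indifference.
Firm B indifferent between Left and Center: p·9 + (1−p)·10 = p·19 + (1−p)·6 ⟹ 10 + (-1)p = 6 + 13p ⟹ p = 2/7.
Firm A indifferent between Top and Middle: q·19 + (1−q)·8 = q·0 + (1−q)·13 ⟹ 8 + 11q = 13 + (-13)q ⟹ q = 5/24.

p = 2/7, q = 5/24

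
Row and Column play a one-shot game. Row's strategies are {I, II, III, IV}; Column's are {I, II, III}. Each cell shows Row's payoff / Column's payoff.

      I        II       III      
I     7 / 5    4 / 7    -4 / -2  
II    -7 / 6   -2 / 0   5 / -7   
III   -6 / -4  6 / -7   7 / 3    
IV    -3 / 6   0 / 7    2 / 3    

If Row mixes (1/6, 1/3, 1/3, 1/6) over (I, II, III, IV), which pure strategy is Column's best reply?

I

Column's best reply maximizes expected payoff against the mix.
I: (1/6)·5 + (1/3)·6 + (1/3)·(-4) + (1/6)·6 = 5/2
II: (1/6)·7 + (1/3)·0 + (1/3)·(-7) + (1/6)·7 = 0
III: (1/6)·(-2) + (1/3)·(-7) + (1/3)·3 + (1/6)·3 = -7/6
Highest expected payoff is 5/2, from I.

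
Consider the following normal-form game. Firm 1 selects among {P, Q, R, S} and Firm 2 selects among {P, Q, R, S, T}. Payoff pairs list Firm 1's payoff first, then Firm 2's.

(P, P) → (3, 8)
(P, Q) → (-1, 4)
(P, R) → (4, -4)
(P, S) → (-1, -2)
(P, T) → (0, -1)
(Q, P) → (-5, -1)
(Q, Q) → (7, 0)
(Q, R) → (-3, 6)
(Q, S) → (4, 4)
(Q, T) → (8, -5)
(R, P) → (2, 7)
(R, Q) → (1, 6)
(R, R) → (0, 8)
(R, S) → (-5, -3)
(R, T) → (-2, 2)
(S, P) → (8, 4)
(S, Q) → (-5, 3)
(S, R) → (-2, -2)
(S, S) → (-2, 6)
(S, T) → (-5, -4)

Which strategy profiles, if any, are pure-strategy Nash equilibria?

There is no pure-strategy Nash equilibrium

A profile is a Nash equilibrium when each player is best-responding to the other.
Firm 1's best responses — vs P: S (payoff 8); vs Q: Q (payoff 7); vs R: P (payoff 4); vs S: Q (payoff 4); vs T: Q (payoff 8).
Firm 2's best responses — vs P: P (payoff 8); vs Q: R (payoff 6); vs R: R (payoff 8); vs S: S (payoff 6).
No cell has both players best-responding. For instance, Firm 1's best reply to R is P, but against P Firm 2 prefers P over R.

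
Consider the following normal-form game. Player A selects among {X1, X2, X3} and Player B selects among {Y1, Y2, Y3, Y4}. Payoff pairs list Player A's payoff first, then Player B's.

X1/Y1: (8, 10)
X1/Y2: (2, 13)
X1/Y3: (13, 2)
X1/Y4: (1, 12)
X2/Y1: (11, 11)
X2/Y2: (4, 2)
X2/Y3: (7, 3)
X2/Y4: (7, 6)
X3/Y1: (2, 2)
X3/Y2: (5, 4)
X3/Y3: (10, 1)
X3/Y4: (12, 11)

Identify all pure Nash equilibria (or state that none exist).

(X2, Y1) and (X3, Y4)

Check mutual best responses: a cell is a NE iff neither player can gain by unilaterally deviating.
Player A's best responses — vs Y1: X2 (payoff 11); vs Y2: X3 (payoff 5); vs Y3: X1 (payoff 13); vs Y4: X3 (payoff 12).
Player B's best responses — vs X1: Y2 (payoff 13); vs X2: Y1 (payoff 11); vs X3: Y4 (payoff 11).
Mutual best responses occur at (X2, Y1) and (X3, Y4); at each, neither player gains by switching.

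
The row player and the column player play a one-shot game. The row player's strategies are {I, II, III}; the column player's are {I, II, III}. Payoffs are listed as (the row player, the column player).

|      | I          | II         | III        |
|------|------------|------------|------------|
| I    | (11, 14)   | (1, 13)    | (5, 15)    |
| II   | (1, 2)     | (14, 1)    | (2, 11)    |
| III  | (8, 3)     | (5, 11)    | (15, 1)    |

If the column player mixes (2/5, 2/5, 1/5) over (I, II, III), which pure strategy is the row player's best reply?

The row player's best reply maximizes expected payoff against the mix.
I: (2/5)·11 + (2/5)·1 + (1/5)·5 = 29/5
II: (2/5)·1 + (2/5)·14 + (1/5)·2 = 32/5
III: (2/5)·8 + (2/5)·5 + (1/5)·15 = 41/5
Highest expected payoff is 41/5, from III.

III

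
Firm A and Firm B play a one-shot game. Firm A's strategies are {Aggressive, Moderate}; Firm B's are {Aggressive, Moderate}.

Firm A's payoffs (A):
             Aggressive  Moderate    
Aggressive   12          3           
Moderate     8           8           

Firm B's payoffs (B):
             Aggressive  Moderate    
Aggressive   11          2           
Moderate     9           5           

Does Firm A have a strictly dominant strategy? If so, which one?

No strictly dominant strategy

Check whether one of Firm A's strategies beats all alternatives regardless of what the opponent does.
Aggressive is not dominant: against Moderate, Moderate gives 8 > 3.
Moderate is not dominant: against Aggressive, Aggressive gives 12 > 8.
No single strategy is best against every opponent action.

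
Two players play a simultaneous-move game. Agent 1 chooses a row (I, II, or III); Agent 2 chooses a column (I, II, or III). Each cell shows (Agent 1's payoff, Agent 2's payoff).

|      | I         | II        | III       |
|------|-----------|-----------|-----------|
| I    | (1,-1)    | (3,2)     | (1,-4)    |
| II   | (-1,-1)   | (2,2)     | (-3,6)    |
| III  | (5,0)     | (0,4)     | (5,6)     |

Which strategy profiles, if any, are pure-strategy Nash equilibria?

(I, II) and (III, III)

A profile is a Nash equilibrium when each player is best-responding to the other.
Agent 1's best responses — vs I: III (payoff 5); vs II: I (payoff 3); vs III: III (payoff 5).
Agent 2's best responses — vs I: II (payoff 2); vs II: III (payoff 6); vs III: III (payoff 6).
Mutual best responses occur at (I, II) and (III, III); at each, neither player gains by switching.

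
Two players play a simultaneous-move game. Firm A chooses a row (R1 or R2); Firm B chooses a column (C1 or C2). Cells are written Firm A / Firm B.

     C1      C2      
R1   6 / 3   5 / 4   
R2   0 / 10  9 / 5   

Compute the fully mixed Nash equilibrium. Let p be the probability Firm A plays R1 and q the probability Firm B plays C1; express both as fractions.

p = 5/6, q = 2/5

In a mixed NE each player is indifferent between their pure strategies, so the opponent's mix sets the indifference.
Firm B indifferent between C1 and C2: p·3 + (1−p)·10 = p·4 + (1−p)·5 ⟹ 10 + (-7)p = 5 + (-1)p ⟹ p = 5/6.
Firm A indifferent between R1 and R2: q·6 + (1−q)·5 = q·0 + (1−q)·9 ⟹ 5 + 1q = 9 + (-9)q ⟹ q = 2/5.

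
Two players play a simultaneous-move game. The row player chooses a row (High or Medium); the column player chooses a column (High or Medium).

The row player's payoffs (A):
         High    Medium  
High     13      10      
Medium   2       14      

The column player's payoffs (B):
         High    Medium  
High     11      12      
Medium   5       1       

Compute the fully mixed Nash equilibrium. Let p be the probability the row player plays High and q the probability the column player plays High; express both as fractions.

Each player's mixing probability is pinned down by making the *other* player indifferent.
The column player indifferent between High and Medium: p·11 + (1−p)·5 = p·12 + (1−p)·1 ⟹ 5 + 6p = 1 + 11p ⟹ p = 4/5.
The row player indifferent between High and Medium: q·13 + (1−q)·10 = q·2 + (1−q)·14 ⟹ 10 + 3q = 14 + (-12)q ⟹ q = 4/15.

p = 4/5, q = 4/15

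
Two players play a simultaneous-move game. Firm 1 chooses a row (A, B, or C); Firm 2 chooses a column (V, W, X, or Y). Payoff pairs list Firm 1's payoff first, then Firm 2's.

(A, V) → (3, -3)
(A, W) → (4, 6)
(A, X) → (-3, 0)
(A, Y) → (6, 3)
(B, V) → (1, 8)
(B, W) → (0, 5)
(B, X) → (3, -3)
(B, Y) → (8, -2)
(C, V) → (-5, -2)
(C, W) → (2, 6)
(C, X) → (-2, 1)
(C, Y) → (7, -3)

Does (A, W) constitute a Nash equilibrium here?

Holding Firm 2 at W: Firm 1 gets 4 from A, versus 0 from B, 2 from C. No profitable deviation for Firm 1.
Holding Firm 1 at A: Firm 2 gets 6 from W, versus -3 from V, 0 from X, 3 from Y. No profitable deviation for Firm 2 either.

Yes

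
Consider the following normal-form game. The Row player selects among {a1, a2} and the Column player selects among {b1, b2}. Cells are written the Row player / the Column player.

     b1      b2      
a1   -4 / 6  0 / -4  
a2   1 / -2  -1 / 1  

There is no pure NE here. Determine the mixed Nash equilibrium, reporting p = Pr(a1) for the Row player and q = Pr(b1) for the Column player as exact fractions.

Each player's mixing probability is pinned down by making the *other* player indifferent.
The Column player indifferent between b1 and b2: p·6 + (1−p)·(-2) = p·(-4) + (1−p)·1 ⟹ (-2) + 8p = 1 + (-5)p ⟹ p = 3/13.
The Row player indifferent between a1 and a2: q·(-4) + (1−q)·0 = q·1 + (1−q)·(-1) ⟹ 0 + (-4)q = (-1) + 2q ⟹ q = 1/6.

p = 3/13, q = 1/6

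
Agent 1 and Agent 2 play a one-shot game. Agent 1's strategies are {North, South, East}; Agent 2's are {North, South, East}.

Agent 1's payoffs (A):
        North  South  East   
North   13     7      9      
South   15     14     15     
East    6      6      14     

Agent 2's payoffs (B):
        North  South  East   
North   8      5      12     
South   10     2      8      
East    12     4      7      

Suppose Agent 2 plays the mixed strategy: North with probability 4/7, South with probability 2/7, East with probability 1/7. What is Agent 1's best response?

South

Agent 1's best reply maximizes expected payoff against the mix.
North: (4/7)·13 + (2/7)·7 + (1/7)·9 = 75/7
South: (4/7)·15 + (2/7)·14 + (1/7)·15 = 103/7
East: (4/7)·6 + (2/7)·6 + (1/7)·14 = 50/7
Highest expected payoff is 103/7, from South.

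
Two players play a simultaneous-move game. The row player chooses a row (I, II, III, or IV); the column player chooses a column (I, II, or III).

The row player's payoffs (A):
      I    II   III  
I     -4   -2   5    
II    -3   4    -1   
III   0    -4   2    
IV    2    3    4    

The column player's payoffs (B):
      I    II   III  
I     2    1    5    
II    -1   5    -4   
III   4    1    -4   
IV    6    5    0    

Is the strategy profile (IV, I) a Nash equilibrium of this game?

Yes

Holding the column player at I: the row player gets 2 from IV, versus -4 from I, -3 from II, 0 from III. No profitable deviation for the row player.
Holding the row player at IV: the column player gets 6 from I, versus 5 from II, 0 from III. No profitable deviation for the column player either.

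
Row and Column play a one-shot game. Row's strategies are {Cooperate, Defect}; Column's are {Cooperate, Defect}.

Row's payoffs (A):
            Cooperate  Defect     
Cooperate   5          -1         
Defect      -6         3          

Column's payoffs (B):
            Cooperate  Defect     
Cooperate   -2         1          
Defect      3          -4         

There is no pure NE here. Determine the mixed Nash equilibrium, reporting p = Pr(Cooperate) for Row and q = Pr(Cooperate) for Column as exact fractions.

p = 7/10, q = 4/15

In a mixed NE each player is indifferent between their pure strategies, so the opponent's mix sets the indifference.
Column indifferent between Cooperate and Defect: p·(-2) + (1−p)·3 = p·1 + (1−p)·(-4) ⟹ 3 + (-5)p = (-4) + 5p ⟹ p = 7/10.
Row indifferent between Cooperate and Defect: q·5 + (1−q)·(-1) = q·(-6) + (1−q)·3 ⟹ (-1) + 6q = 3 + (-9)q ⟹ q = 4/15.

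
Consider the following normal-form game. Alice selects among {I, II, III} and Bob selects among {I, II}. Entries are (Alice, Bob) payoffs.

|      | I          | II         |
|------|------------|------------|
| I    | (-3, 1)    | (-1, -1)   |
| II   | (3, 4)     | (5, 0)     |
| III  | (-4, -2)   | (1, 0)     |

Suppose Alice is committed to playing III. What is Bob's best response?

With Alice fixed at III, Bob's payoffs are: I → -2, II → 0.
The maximum is 0, achieved by II.

II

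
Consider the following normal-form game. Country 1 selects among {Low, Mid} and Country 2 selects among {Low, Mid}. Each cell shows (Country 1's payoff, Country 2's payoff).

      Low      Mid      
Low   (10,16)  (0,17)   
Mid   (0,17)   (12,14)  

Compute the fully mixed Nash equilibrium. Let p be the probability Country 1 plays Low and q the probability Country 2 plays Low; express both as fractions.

Each player's mixing probability is pinned down by making the *other* player indifferent.
Country 2 indifferent between Low and Mid: p·16 + (1−p)·17 = p·17 + (1−p)·14 ⟹ 17 + (-1)p = 14 + 3p ⟹ p = 3/4.
Country 1 indifferent between Low and Mid: q·10 + (1−q)·0 = q·0 + (1−q)·12 ⟹ 0 + 10q = 12 + (-12)q ⟹ q = 6/11.

p = 3/4, q = 6/11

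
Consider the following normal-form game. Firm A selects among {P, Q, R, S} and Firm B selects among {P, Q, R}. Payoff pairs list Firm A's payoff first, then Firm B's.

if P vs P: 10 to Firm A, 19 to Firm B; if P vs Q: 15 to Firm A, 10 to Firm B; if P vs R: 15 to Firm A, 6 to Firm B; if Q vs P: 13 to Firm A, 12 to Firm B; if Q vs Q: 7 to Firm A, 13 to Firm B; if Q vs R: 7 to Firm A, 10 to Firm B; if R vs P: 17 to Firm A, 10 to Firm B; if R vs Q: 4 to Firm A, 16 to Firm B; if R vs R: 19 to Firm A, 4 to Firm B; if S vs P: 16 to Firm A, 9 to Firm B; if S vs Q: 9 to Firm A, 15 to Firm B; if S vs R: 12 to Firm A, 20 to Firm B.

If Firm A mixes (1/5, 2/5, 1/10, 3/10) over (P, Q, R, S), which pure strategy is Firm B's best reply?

Q

Firm B's best reply maximizes expected payoff against the mix.
P: (1/5)·19 + (2/5)·12 + (1/10)·10 + (3/10)·9 = 123/10
Q: (1/5)·10 + (2/5)·13 + (1/10)·16 + (3/10)·15 = 133/10
R: (1/5)·6 + (2/5)·10 + (1/10)·4 + (3/10)·20 = 58/5
Highest expected payoff is 133/10, from Q.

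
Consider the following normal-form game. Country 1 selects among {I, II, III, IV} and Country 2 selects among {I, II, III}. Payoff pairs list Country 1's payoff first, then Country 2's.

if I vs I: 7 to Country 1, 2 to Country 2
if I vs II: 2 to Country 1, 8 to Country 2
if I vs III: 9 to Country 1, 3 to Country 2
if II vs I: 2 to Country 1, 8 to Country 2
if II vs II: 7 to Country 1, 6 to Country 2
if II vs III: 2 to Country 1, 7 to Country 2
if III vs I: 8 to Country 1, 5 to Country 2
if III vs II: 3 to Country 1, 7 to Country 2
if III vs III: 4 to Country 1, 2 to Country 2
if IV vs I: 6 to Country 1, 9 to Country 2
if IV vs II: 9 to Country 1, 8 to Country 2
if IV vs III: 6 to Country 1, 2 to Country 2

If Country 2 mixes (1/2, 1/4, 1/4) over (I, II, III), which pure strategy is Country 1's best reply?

Compute Country 1's expected payoff from each pure strategy against the given mix.
I: (1/2)·7 + (1/4)·2 + (1/4)·9 = 25/4
II: (1/2)·2 + (1/4)·7 + (1/4)·2 = 13/4
III: (1/2)·8 + (1/4)·3 + (1/4)·4 = 23/4
IV: (1/2)·6 + (1/4)·9 + (1/4)·6 = 27/4
Highest expected payoff is 27/4, from IV.

IV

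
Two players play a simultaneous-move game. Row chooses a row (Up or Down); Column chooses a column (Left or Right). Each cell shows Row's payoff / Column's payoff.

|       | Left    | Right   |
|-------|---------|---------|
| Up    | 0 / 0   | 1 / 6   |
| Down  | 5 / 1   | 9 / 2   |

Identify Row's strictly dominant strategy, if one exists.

Down

Check whether one of Row's strategies beats all alternatives regardless of what the opponent does.
Down strictly dominates: vs Left: 5 > 0; vs Right: 9 > 1.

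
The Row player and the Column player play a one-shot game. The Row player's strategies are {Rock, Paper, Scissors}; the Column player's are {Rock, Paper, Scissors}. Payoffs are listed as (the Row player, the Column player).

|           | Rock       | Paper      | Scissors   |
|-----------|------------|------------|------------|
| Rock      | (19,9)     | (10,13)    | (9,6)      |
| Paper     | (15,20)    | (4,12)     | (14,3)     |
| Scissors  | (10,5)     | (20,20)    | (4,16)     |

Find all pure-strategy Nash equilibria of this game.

Find each player's best response to every opponent strategy; NE are the intersections.
The Row player's best responses — vs Rock: Rock (payoff 19); vs Paper: Scissors (payoff 20); vs Scissors: Paper (payoff 14).
The Column player's best responses — vs Rock: Paper (payoff 13); vs Paper: Rock (payoff 20); vs Scissors: Paper (payoff 20).
The only mutual best response is (Scissors, Paper); neither player gains by switching there.

(Scissors, Paper)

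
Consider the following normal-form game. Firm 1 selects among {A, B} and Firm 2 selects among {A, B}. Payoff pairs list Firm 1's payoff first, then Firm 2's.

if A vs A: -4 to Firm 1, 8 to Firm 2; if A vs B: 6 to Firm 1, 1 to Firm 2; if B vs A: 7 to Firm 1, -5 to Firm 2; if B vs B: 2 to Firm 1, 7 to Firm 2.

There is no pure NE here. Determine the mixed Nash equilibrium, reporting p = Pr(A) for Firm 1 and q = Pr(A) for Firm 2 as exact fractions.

p = 12/19, q = 4/15

In a mixed NE each player is indifferent between their pure strategies, so the opponent's mix sets the indifference.
Firm 2 indifferent between A and B: p·8 + (1−p)·(-5) = p·1 + (1−p)·7 ⟹ (-5) + 13p = 7 + (-6)p ⟹ p = 12/19.
Firm 1 indifferent between A and B: q·(-4) + (1−q)·6 = q·7 + (1−q)·2 ⟹ 6 + (-10)q = 2 + 5q ⟹ q = 4/15.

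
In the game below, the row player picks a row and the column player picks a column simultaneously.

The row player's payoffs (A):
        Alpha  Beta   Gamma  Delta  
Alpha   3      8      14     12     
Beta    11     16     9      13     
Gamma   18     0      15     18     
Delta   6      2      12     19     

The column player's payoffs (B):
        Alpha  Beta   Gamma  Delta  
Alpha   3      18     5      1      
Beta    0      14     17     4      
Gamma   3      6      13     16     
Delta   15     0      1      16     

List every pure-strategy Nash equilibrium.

Check mutual best responses: a cell is a NE iff neither player can gain by unilaterally deviating.
The row player's best responses — vs Alpha: Gamma (payoff 18); vs Beta: Beta (payoff 16); vs Gamma: Gamma (payoff 15); vs Delta: Delta (payoff 19).
The column player's best responses — vs Alpha: Beta (payoff 18); vs Beta: Gamma (payoff 17); vs Gamma: Delta (payoff 16); vs Delta: Delta (payoff 16).
The only mutual best response is (Delta, Delta); neither player gains by switching there.

(Delta, Delta)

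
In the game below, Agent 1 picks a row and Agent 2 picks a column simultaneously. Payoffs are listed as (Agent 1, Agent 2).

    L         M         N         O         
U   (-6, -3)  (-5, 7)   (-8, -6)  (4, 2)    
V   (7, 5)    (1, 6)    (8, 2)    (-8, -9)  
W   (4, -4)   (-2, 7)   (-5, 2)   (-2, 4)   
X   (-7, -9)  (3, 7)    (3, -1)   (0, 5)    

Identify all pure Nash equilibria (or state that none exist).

(X, M)

Find each player's best response to every opponent strategy; NE are the intersections.
Agent 1's best responses — vs L: V (payoff 7); vs M: X (payoff 3); vs N: V (payoff 8); vs O: U (payoff 4).
Agent 2's best responses — vs U: M (payoff 7); vs V: M (payoff 6); vs W: M (payoff 7); vs X: M (payoff 7).
The only mutual best response is (X, M); neither player gains by switching there.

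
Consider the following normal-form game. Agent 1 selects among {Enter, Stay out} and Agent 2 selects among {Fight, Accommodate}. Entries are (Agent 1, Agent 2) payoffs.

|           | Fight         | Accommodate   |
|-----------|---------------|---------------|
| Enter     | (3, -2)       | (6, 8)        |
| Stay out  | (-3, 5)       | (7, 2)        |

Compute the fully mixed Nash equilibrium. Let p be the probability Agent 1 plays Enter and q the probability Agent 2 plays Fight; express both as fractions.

Each player's mixing probability is pinned down by making the *other* player indifferent.
Agent 2 indifferent between Fight and Accommodate: p·(-2) + (1−p)·5 = p·8 + (1−p)·2 ⟹ 5 + (-7)p = 2 + 6p ⟹ p = 3/13.
Agent 1 indifferent between Enter and Stay out: q·3 + (1−q)·6 = q·(-3) + (1−q)·7 ⟹ 6 + (-3)q = 7 + (-10)q ⟹ q = 1/7.

p = 3/13, q = 1/7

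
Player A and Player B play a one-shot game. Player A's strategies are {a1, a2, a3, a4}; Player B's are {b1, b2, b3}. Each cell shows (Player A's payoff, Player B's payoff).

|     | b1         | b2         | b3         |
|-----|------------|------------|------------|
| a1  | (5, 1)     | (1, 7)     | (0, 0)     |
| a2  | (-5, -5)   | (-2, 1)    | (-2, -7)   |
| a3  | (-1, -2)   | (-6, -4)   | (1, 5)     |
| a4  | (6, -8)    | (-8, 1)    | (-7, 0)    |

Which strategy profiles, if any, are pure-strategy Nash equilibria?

(a1, b2) and (a3, b3)

Check mutual best responses: a cell is a NE iff neither player can gain by unilaterally deviating.
Player A's best responses — vs b1: a4 (payoff 6); vs b2: a1 (payoff 1); vs b3: a3 (payoff 1).
Player B's best responses — vs a1: b2 (payoff 7); vs a2: b2 (payoff 1); vs a3: b3 (payoff 5); vs a4: b2 (payoff 1).
Mutual best responses occur at (a1, b2) and (a3, b3); at each, neither player gains by switching.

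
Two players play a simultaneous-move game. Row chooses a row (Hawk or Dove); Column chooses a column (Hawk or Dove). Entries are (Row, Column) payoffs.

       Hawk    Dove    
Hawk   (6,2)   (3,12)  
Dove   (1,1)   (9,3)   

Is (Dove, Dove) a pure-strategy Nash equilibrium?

Yes

Holding Column at Dove: Row gets 9 from Dove, versus 3 from Hawk. No profitable deviation for Row.
Holding Row at Dove: Column gets 3 from Dove, versus 1 from Hawk. No profitable deviation for Column either.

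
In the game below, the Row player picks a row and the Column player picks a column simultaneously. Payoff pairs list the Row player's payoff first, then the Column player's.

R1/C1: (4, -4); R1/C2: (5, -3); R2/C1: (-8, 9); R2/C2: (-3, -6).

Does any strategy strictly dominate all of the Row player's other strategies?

Check whether one of the Row player's strategies beats all alternatives regardless of what the opponent does.
R1 strictly dominates: vs C1: 4 > -8; vs C2: 5 > -3.

R1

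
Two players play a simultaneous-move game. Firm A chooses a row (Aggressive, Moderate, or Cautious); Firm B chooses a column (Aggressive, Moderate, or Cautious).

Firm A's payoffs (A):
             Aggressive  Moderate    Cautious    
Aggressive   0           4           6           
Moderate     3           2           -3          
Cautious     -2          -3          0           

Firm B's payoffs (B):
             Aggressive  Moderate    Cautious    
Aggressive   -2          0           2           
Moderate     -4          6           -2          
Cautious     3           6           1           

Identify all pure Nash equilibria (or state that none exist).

(Aggressive, Cautious)

A profile is a Nash equilibrium when each player is best-responding to the other.
Firm A's best responses — vs Aggressive: Moderate (payoff 3); vs Moderate: Aggressive (payoff 4); vs Cautious: Aggressive (payoff 6).
Firm B's best responses — vs Aggressive: Cautious (payoff 2); vs Moderate: Moderate (payoff 6); vs Cautious: Moderate (payoff 6).
The only mutual best response is (Aggressive, Cautious); neither player gains by switching there.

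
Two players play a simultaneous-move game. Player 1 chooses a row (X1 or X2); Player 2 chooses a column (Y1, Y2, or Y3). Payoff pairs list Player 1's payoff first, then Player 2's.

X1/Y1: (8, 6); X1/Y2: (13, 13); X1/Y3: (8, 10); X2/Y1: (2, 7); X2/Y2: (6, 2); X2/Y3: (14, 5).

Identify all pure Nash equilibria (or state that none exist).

A profile is a Nash equilibrium when each player is best-responding to the other.
Player 1's best responses — vs Y1: X1 (payoff 8); vs Y2: X1 (payoff 13); vs Y3: X2 (payoff 14).
Player 2's best responses — vs X1: Y2 (payoff 13); vs X2: Y1 (payoff 7).
The only mutual best response is (X1, Y2); neither player gains by switching there.

(X1, Y2)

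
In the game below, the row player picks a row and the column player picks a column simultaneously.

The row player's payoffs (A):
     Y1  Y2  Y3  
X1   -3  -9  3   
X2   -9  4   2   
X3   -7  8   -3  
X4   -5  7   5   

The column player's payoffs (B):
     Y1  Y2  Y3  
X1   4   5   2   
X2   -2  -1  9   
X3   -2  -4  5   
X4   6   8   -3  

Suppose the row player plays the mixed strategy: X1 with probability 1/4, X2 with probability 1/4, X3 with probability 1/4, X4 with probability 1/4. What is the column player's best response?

Y3

The column player's best reply maximizes expected payoff against the mix.
Y1: (1/4)·4 + (1/4)·(-2) + (1/4)·(-2) + (1/4)·6 = 3/2
Y2: (1/4)·5 + (1/4)·(-1) + (1/4)·(-4) + (1/4)·8 = 2
Y3: (1/4)·2 + (1/4)·9 + (1/4)·5 + (1/4)·(-3) = 13/4
Highest expected payoff is 13/4, from Y3.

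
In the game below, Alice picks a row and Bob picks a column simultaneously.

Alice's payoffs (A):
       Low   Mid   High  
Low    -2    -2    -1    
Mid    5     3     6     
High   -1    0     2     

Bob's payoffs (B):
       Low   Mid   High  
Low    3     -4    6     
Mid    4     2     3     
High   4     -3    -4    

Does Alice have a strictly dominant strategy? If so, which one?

Mid

A strategy is strictly dominant if it gives Alice a strictly higher payoff than every other strategy, against every choice by the opponent.
Mid strictly dominates: vs Low: 5 > each of {-2, -1}; vs Mid: 3 > each of {-2, 0}; vs High: 6 > each of {-1, 2}.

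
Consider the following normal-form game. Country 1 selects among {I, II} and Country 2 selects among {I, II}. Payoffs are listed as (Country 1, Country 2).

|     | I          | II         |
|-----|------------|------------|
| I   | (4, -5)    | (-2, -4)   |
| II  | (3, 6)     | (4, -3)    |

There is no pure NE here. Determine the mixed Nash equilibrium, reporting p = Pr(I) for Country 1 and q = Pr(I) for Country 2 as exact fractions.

p = 9/10, q = 6/7

Each player's mixing probability is pinned down by making the *other* player indifferent.
Country 2 indifferent between I and II: p·(-5) + (1−p)·6 = p·(-4) + (1−p)·(-3) ⟹ 6 + (-11)p = (-3) + (-1)p ⟹ p = 9/10.
Country 1 indifferent between I and II: q·4 + (1−q)·(-2) = q·3 + (1−q)·4 ⟹ (-2) + 6q = 4 + (-1)q ⟹ q = 6/7.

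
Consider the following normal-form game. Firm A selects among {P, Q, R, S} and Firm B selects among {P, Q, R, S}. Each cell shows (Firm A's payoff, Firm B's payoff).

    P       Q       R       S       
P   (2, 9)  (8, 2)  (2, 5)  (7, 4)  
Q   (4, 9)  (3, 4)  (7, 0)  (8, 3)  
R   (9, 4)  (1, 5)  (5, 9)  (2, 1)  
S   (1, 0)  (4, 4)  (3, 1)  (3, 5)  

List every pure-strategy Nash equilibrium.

Check mutual best responses: a cell is a NE iff neither player can gain by unilaterally deviating.
Firm A's best responses — vs P: R (payoff 9); vs Q: P (payoff 8); vs R: Q (payoff 7); vs S: Q (payoff 8).
Firm B's best responses — vs P: P (payoff 9); vs Q: P (payoff 9); vs R: R (payoff 9); vs S: S (payoff 5).
No cell has both players best-responding. For instance, Firm A's best reply to Q is P, but against P Firm B prefers P over Q.

No pure-strategy Nash equilibrium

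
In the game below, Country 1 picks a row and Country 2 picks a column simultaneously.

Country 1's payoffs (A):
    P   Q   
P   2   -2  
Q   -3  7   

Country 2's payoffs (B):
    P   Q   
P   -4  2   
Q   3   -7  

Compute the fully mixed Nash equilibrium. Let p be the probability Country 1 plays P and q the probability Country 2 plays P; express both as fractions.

p = 5/8, q = 9/14

Each player's mixing probability is pinned down by making the *other* player indifferent.
Country 2 indifferent between P and Q: p·(-4) + (1−p)·3 = p·2 + (1−p)·(-7) ⟹ 3 + (-7)p = (-7) + 9p ⟹ p = 5/8.
Country 1 indifferent between P and Q: q·2 + (1−q)·(-2) = q·(-3) + (1−q)·7 ⟹ (-2) + 4q = 7 + (-10)q ⟹ q = 9/14.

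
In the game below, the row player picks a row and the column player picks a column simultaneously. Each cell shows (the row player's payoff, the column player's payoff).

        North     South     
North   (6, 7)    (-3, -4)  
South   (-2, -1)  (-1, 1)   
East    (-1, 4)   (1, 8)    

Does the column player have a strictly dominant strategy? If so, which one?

Check whether one of the column player's strategies beats all alternatives regardless of what the opponent does.
North is not dominant: against South, South gives 1 > -1.
South is not dominant: against North, North gives 7 > -4.
No single strategy is best against every opponent action.

None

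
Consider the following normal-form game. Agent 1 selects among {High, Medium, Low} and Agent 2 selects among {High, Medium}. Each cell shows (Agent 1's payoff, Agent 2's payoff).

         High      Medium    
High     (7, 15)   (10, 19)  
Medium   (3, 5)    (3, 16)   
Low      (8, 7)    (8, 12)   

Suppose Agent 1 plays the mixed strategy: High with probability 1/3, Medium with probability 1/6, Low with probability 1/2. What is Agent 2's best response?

Compute Agent 2's expected payoff from each pure strategy against the given mix.
High: (1/3)·15 + (1/6)·5 + (1/2)·7 = 28/3
Medium: (1/3)·19 + (1/6)·16 + (1/2)·12 = 15
Highest expected payoff is 15, from Medium.

Medium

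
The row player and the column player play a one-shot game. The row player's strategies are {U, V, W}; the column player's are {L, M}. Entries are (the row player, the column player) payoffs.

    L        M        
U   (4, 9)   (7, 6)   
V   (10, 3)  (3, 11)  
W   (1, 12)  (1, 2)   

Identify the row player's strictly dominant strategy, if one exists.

A strategy is strictly dominant if it gives the row player a strictly higher payoff than every other strategy, against every choice by the opponent.
U is not dominant: against L, V gives 10 > 4.
V is not dominant: against M, U gives 7 > 3.
W is not dominant: against L, U gives 4 > 1.
No single strategy is best against every opponent action.

None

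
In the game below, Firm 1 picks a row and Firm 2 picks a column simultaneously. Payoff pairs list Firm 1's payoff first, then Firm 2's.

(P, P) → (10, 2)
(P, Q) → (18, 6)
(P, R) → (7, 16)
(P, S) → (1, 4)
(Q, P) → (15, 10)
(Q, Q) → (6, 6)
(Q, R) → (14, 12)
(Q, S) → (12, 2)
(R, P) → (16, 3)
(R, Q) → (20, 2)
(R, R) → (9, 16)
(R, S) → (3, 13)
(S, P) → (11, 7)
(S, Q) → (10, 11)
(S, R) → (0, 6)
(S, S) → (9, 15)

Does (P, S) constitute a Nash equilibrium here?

No

Holding Firm 2 at S: Firm 1 gets 1 from P but could get 12 by switching to Q. Firm 1 has a profitable deviation.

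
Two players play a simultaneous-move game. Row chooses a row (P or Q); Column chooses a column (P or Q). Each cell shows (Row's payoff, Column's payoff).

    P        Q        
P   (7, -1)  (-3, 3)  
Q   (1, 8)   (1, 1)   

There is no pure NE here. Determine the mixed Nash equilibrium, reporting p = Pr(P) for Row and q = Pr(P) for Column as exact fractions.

p = 7/11, q = 2/5

Each player's mixing probability is pinned down by making the *other* player indifferent.
Column indifferent between P and Q: p·(-1) + (1−p)·8 = p·3 + (1−p)·1 ⟹ 8 + (-9)p = 1 + 2p ⟹ p = 7/11.
Row indifferent between P and Q: q·7 + (1−q)·(-3) = q·1 + (1−q)·1 ⟹ (-3) + 10q = 1 + 0q ⟹ q = 2/5.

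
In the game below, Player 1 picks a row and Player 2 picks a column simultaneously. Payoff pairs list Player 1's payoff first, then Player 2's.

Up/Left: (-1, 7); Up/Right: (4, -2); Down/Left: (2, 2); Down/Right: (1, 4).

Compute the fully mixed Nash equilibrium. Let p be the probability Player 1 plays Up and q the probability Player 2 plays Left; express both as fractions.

In a mixed NE each player is indifferent between their pure strategies, so the opponent's mix sets the indifference.
Player 2 indifferent between Left and Right: p·7 + (1−p)·2 = p·(-2) + (1−p)·4 ⟹ 2 + 5p = 4 + (-6)p ⟹ p = 2/11.
Player 1 indifferent between Up and Down: q·(-1) + (1−q)·4 = q·2 + (1−q)·1 ⟹ 4 + (-5)q = 1 + 1q ⟹ q = 1/2.

p = 2/11, q = 1/2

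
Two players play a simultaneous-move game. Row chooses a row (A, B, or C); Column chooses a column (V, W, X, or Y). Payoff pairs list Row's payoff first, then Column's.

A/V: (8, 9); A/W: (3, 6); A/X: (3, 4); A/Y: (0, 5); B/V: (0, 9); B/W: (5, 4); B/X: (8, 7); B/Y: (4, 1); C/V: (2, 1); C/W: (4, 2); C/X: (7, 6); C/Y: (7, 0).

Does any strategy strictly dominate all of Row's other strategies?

No strictly dominant strategy

A strategy is strictly dominant if it gives Row a strictly higher payoff than every other strategy, against every choice by the opponent.
A is not dominant: against W, B gives 5 > 3.
B is not dominant: against V, A gives 8 > 0.
C is not dominant: against V, A gives 8 > 2.
No single strategy is best against every opponent action.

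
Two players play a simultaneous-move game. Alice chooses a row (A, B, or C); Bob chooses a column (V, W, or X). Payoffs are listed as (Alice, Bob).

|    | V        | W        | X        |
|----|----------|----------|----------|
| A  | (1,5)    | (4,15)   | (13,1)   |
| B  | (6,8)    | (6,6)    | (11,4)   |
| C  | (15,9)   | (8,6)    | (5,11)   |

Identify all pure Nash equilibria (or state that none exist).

No pure-strategy Nash equilibrium

Find each player's best response to every opponent strategy; NE are the intersections.
Alice's best responses — vs V: C (payoff 15); vs W: C (payoff 8); vs X: A (payoff 13).
Bob's best responses — vs A: W (payoff 15); vs B: V (payoff 8); vs C: X (payoff 11).
No cell has both players best-responding. For instance, Alice's best reply to X is A, but against A Bob prefers W over X.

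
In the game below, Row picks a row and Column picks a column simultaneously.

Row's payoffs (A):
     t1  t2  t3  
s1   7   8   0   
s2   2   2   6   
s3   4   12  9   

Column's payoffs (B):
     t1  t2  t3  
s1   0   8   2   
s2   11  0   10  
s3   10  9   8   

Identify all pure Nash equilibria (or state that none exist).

There is no pure-strategy Nash equilibrium

Find each player's best response to every opponent strategy; NE are the intersections.
Row's best responses — vs t1: s1 (payoff 7); vs t2: s3 (payoff 12); vs t3: s3 (payoff 9).
Column's best responses — vs s1: t2 (payoff 8); vs s2: t1 (payoff 11); vs s3: t1 (payoff 10).
No cell has both players best-responding. For instance, Row's best reply to t3 is s3, but against s3 Column prefers t1 over t3.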